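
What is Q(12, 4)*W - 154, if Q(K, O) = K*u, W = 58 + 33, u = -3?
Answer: -3430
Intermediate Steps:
W = 91
Q(K, O) = -3*K (Q(K, O) = K*(-3) = -3*K)
Q(12, 4)*W - 154 = -3*12*91 - 154 = -36*91 - 154 = -3276 - 154 = -3430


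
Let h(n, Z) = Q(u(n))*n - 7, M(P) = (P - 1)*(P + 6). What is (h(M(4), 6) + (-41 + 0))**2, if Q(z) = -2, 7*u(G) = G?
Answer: 11664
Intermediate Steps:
u(G) = G/7
M(P) = (-1 + P)*(6 + P)
h(n, Z) = -7 - 2*n (h(n, Z) = -2*n - 7 = -7 - 2*n)
(h(M(4), 6) + (-41 + 0))**2 = ((-7 - 2*(-6 + 4**2 + 5*4)) + (-41 + 0))**2 = ((-7 - 2*(-6 + 16 + 20)) - 41)**2 = ((-7 - 2*30) - 41)**2 = ((-7 - 60) - 41)**2 = (-67 - 41)**2 = (-108)**2 = 11664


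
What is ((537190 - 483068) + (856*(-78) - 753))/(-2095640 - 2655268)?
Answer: 13399/4750908 ≈ 0.0028203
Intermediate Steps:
((537190 - 483068) + (856*(-78) - 753))/(-2095640 - 2655268) = (54122 + (-66768 - 753))/(-4750908) = (54122 - 67521)*(-1/4750908) = -13399*(-1/4750908) = 13399/4750908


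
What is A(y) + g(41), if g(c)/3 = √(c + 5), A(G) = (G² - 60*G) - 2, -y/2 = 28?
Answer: 6494 + 3*√46 ≈ 6514.3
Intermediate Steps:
y = -56 (y = -2*28 = -56)
A(G) = -2 + G² - 60*G
g(c) = 3*√(5 + c) (g(c) = 3*√(c + 5) = 3*√(5 + c))
A(y) + g(41) = (-2 + (-56)² - 60*(-56)) + 3*√(5 + 41) = (-2 + 3136 + 3360) + 3*√46 = 6494 + 3*√46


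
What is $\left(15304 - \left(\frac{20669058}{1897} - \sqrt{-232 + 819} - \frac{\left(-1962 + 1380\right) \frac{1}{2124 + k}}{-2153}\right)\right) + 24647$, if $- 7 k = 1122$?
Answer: $\frac{271870749744310}{9356996131} + \sqrt{587} \approx 29080.0$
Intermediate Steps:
$k = - \frac{1122}{7}$ ($k = \left(- \frac{1}{7}\right) 1122 = - \frac{1122}{7} \approx -160.29$)
$\left(15304 - \left(\frac{20669058}{1897} - \sqrt{-232 + 819} - \frac{\left(-1962 + 1380\right) \frac{1}{2124 + k}}{-2153}\right)\right) + 24647 = \left(15304 - \left(\frac{20669058}{1897} - \sqrt{-232 + 819} - \frac{\left(-1962 + 1380\right) \frac{1}{2124 - \frac{1122}{7}}}{-2153}\right)\right) + 24647 = \left(15304 - \left(\frac{20669058}{1897} - \sqrt{587} - - \frac{582}{\frac{13746}{7}} \left(- \frac{1}{2153}\right)\right)\right) + 24647 = \left(15304 - \left(\frac{20669058}{1897} - \sqrt{587} - \left(-582\right) \frac{7}{13746} \left(- \frac{1}{2153}\right)\right)\right) + 24647 = \left(15304 + \left(\left(-10897 + \sqrt{587}\right) + \left(\left(- \frac{679}{2291}\right) \left(- \frac{1}{2153}\right) + \frac{2551}{1897}\right)\right)\right) + 24647 = \left(15304 + \left(\left(-10897 + \sqrt{587}\right) + \left(\frac{679}{4932523} + \frac{2551}{1897}\right)\right)\right) + 24647 = \left(15304 + \left(\left(-10897 + \sqrt{587}\right) + \frac{12584154236}{9356996131}\right)\right) + 24647 = \left(15304 - \left(\frac{101950602685271}{9356996131} - \sqrt{587}\right)\right) + 24647 = \left(\frac{41248866103553}{9356996131} + \sqrt{587}\right) + 24647 = \frac{271870749744310}{9356996131} + \sqrt{587}$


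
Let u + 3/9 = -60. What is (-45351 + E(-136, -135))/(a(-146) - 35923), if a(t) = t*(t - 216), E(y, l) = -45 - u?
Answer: -136007/50787 ≈ -2.6780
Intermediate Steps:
u = -181/3 (u = -1/3 - 60 = -181/3 ≈ -60.333)
E(y, l) = 46/3 (E(y, l) = -45 - 1*(-181/3) = -45 + 181/3 = 46/3)
a(t) = t*(-216 + t)
(-45351 + E(-136, -135))/(a(-146) - 35923) = (-45351 + 46/3)/(-146*(-216 - 146) - 35923) = -136007/(3*(-146*(-362) - 35923)) = -136007/(3*(52852 - 35923)) = -136007/3/16929 = -136007/3*1/16929 = -136007/50787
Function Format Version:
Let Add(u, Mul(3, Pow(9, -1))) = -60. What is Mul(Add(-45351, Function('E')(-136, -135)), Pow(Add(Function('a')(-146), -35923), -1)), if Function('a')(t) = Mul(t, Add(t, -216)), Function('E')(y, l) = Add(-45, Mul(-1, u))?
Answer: Rational(-136007, 50787) ≈ -2.6780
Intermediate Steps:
u = Rational(-181, 3) (u = Add(Rational(-1, 3), -60) = Rational(-181, 3) ≈ -60.333)
Function('E')(y, l) = Rational(46, 3) (Function('E')(y, l) = Add(-45, Mul(-1, Rational(-181, 3))) = Add(-45, Rational(181, 3)) = Rational(46, 3))
Function('a')(t) = Mul(t, Add(-216, t))
Mul(Add(-45351, Function('E')(-136, -135)), Pow(Add(Function('a')(-146), -35923), -1)) = Mul(Add(-45351, Rational(46, 3)), Pow(Add(Mul(-146, Add(-216, -146)), -35923), -1)) = Mul(Rational(-136007, 3), Pow(Add(Mul(-146, -362), -35923), -1)) = Mul(Rational(-136007, 3), Pow(Add(52852, -35923), -1)) = Mul(Rational(-136007, 3), Pow(16929, -1)) = Mul(Rational(-136007, 3), Rational(1, 16929)) = Rational(-136007, 50787)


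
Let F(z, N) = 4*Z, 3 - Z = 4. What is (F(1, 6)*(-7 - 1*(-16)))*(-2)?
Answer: 72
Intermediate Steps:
Z = -1 (Z = 3 - 1*4 = 3 - 4 = -1)
F(z, N) = -4 (F(z, N) = 4*(-1) = -4)
(F(1, 6)*(-7 - 1*(-16)))*(-2) = -4*(-7 - 1*(-16))*(-2) = -4*(-7 + 16)*(-2) = -4*9*(-2) = -36*(-2) = 72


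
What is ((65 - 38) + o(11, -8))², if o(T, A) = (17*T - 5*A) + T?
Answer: 70225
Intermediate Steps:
o(T, A) = -5*A + 18*T (o(T, A) = (-5*A + 17*T) + T = -5*A + 18*T)
((65 - 38) + o(11, -8))² = ((65 - 38) + (-5*(-8) + 18*11))² = (27 + (40 + 198))² = (27 + 238)² = 265² = 70225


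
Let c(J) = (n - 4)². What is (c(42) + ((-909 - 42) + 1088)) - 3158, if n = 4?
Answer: -3021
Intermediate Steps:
c(J) = 0 (c(J) = (4 - 4)² = 0² = 0)
(c(42) + ((-909 - 42) + 1088)) - 3158 = (0 + ((-909 - 42) + 1088)) - 3158 = (0 + (-951 + 1088)) - 3158 = (0 + 137) - 3158 = 137 - 3158 = -3021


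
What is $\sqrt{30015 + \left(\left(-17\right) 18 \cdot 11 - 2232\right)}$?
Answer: $3 \sqrt{2713} \approx 156.26$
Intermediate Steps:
$\sqrt{30015 + \left(\left(-17\right) 18 \cdot 11 - 2232\right)} = \sqrt{30015 - 5598} = \sqrt{24417} = 3 \sqrt{2713}$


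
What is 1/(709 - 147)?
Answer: 1/562 ≈ 0.0017794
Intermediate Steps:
1/(709 - 147) = 1/562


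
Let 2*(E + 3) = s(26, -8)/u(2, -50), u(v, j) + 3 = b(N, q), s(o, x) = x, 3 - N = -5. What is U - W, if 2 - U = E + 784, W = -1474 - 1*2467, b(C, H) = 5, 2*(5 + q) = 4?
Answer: 3164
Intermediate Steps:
q = -3 (q = -5 + (1/2)*4 = -5 + 2 = -3)
N = 8 (N = 3 - 1*(-5) = 3 + 5 = 8)
u(v, j) = 2 (u(v, j) = -3 + 5 = 2)
W = -3941 (W = -1474 - 2467 = -3941)
E = -5 (E = -3 + (-8/2)/2 = -3 + (-8*1/2)/2 = -3 + (1/2)*(-4) = -3 - 2 = -5)
U = -777 (U = 2 - (-5 + 784) = 2 - 1*779 = 2 - 779 = -777)
U - W = -777 - 1*(-3941) = -777 + 3941 = 3164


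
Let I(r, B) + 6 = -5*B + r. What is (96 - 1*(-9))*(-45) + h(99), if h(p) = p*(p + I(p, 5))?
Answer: 11808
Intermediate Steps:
I(r, B) = -6 + r - 5*B (I(r, B) = -6 + (-5*B + r) = -6 + (r - 5*B) = -6 + r - 5*B)
h(p) = p*(-31 + 2*p) (h(p) = p*(p + (-6 + p - 5*5)) = p*(p + (-6 + p - 25)) = p*(p + (-31 + p)) = p*(-31 + 2*p))
(96 - 1*(-9))*(-45) + h(99) = (96 - 1*(-9))*(-45) + 99*(-31 + 2*99) = (96 + 9)*(-45) + 99*(-31 + 198) = 105*(-45) + 99*167 = -4725 + 16533 = 11808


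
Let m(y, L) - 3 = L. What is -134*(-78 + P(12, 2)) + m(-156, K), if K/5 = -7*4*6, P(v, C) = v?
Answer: 8007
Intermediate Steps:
K = -840 (K = 5*(-7*4*6) = 5*(-28*6) = 5*(-168) = -840)
m(y, L) = 3 + L
-134*(-78 + P(12, 2)) + m(-156, K) = -134*(-78 + 12) + (3 - 840) = -134*(-66) - 837 = 8844 - 837 = 8007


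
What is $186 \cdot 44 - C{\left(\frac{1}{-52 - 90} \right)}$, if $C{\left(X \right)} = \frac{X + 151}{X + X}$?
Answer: $\frac{37809}{2} \approx 18905.0$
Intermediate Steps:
$C{\left(X \right)} = \frac{151 + X}{2 X}$
$186 \cdot 44 - C{\left(\frac{1}{-52 - 90} \right)} = 186 \cdot 44 - \frac{151 + \frac{1}{-52 - 90}}{2 \frac{1}{-52 - 90}} = 8184 - \frac{151 + \frac{1}{-142}}{2 \frac{1}{-142}} = 8184 - \frac{151 - \frac{1}{142}}{2 \left(- \frac{1}{142}\right)} = 8184 - \frac{1}{2} \left(-142\right) \frac{21441}{142} = 8184 - - \frac{21441}{2} = 8184 + \frac{21441}{2} = \frac{37809}{2}$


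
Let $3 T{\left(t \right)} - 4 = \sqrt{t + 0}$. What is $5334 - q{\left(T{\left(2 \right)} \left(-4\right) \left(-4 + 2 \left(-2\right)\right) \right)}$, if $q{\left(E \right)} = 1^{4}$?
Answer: $5333$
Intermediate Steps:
$T{\left(t \right)} = \frac{4}{3} + \frac{\sqrt{t}}{3}$ ($T{\left(t \right)} = \frac{4}{3} + \frac{\sqrt{t + 0}}{3} = \frac{4}{3} + \frac{\sqrt{t}}{3}$)
$q{\left(E \right)} = 1$
$5334 - q{\left(T{\left(2 \right)} \left(-4\right) \left(-4 + 2 \left(-2\right)\right) \right)} = 5334 - 1 = 5333$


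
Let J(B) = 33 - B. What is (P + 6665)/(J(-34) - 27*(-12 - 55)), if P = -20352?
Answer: -13687/1876 ≈ -7.2958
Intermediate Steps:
(P + 6665)/(J(-34) - 27*(-12 - 55)) = (-20352 + 6665)/((33 - 1*(-34)) - 27*(-12 - 55)) = -13687/((33 + 34) - 27*(-67)) = -13687/(67 + 1809) = -13687/1876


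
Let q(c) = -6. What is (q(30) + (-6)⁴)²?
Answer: 1664100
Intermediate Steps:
(q(30) + (-6)⁴)² = (-6 + (-6)⁴)² = (-6 + 1296)² = 1290² = 1664100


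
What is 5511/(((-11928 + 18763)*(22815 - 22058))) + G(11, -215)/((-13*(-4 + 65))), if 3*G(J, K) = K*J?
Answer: 12249845344/12309172005 ≈ 0.99518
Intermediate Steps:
G(J, K) = J*K/3 (G(J, K) = (K*J)/3 = (J*K)/3 = J*K/3)
5511/(((-11928 + 18763)*(22815 - 22058))) + G(11, -215)/((-13*(-4 + 65))) = 5511/(((-11928 + 18763)*(22815 - 22058))) + ((⅓)*11*(-215))/((-13*(-4 + 65))) = 5511/((6835*757)) - 2365/(3*((-13*61))) = 5511/5174095 - 2365/3/(-793) = 5511*(1/5174095) - 2365/3*(-1/793) = 5511/5174095 + 2365/2379 = 12249845344/12309172005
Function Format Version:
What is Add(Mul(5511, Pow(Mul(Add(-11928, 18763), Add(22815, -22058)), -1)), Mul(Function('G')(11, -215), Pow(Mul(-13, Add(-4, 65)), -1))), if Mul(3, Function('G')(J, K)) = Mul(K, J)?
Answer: Rational(12249845344, 12309172005) ≈ 0.99518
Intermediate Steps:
Function('G')(J, K) = Mul(Rational(1, 3), J, K) (Function('G')(J, K) = Mul(Rational(1, 3), Mul(K, J)) = Mul(Rational(1, 3), Mul(J, K)) = Mul(Rational(1, 3), J, K))
Add(Mul(5511, Pow(Mul(Add(-11928, 18763), Add(22815, -22058)), -1)), Mul(Function('G')(11, -215), Pow(Mul(-13, Add(-4, 65)), -1))) = Add(Mul(5511, Pow(Mul(Add(-11928, 18763), Add(22815, -22058)), -1)), Mul(Mul(Rational(1, 3), 11, -215), Pow(Mul(-13, Add(-4, 65)), -1))) = Add(Mul(5511, Pow(Mul(6835, 757), -1)), Mul(Rational(-2365, 3), Pow(Mul(-13, 61), -1))) = Add(Mul(5511, Pow(5174095, -1)), Mul(Rational(-2365, 3), Pow(-793, -1))) = Add(Mul(5511, Rational(1, 5174095)), Mul(Rational(-2365, 3), Rational(-1, 793))) = Add(Rational(5511, 5174095), Rational(2365, 2379)) = Rational(12249845344, 12309172005)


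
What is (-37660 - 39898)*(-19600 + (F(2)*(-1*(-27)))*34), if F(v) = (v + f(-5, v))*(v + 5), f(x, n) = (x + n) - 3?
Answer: 3513687632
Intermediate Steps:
f(x, n) = -3 + n + x (f(x, n) = (n + x) - 3 = -3 + n + x)
F(v) = (-8 + 2*v)*(5 + v) (F(v) = (v + (-3 + v - 5))*(v + 5) = (v + (-8 + v))*(5 + v) = (-8 + 2*v)*(5 + v))
(-37660 - 39898)*(-19600 + (F(2)*(-1*(-27)))*34) = (-37660 - 39898)*(-19600 + ((-40 + 2*2 + 2*2²)*(-1*(-27)))*34) = -77558*(-19600 + ((-40 + 4 + 2*4)*27)*34) = -77558*(-19600 + ((-40 + 4 + 8)*27)*34) = -77558*(-19600 - 28*27*34) = -77558*(-19600 - 756*34) = -77558*(-19600 - 25704) = -77558*(-45304) = 3513687632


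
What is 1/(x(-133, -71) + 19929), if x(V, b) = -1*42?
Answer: 1/19887 ≈ 5.0284e-5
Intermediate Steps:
x(V, b) = -42
1/(x(-133, -71) + 19929) = 1/(-42 + 19929) = 1/19887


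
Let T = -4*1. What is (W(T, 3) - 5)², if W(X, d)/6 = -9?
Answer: 3481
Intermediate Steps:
T = -4
W(X, d) = -54 (W(X, d) = 6*(-9) = -54)
(W(T, 3) - 5)² = (-54 - 5)² = (-59)² = 3481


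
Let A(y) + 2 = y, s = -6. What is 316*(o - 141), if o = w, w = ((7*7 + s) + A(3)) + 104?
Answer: 2212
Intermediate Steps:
A(y) = -2 + y
w = 148 (w = ((7*7 - 6) + (-2 + 3)) + 104 = ((49 - 6) + 1) + 104 = (43 + 1) + 104 = 44 + 104 = 148)
o = 148
316*(o - 141) = 316*(148 - 141) = 316*7 = 2212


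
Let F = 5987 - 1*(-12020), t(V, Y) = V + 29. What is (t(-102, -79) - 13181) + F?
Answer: 4753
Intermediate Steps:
t(V, Y) = 29 + V
F = 18007 (F = 5987 + 12020 = 18007)
(t(-102, -79) - 13181) + F = ((29 - 102) - 13181) + 18007 = (-73 - 13181) + 18007 = -13254 + 18007 = 4753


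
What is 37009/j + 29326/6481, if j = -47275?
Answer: 1146531321/306389275 ≈ 3.7421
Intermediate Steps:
37009/j + 29326/6481 = 37009/(-47275) + 29326/6481 = 37009*(-1/47275) + 29326*(1/6481) = -37009/47275 + 29326/6481 = 1146531321/306389275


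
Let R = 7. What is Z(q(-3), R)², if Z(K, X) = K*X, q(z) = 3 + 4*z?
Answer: 3969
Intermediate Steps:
Z(q(-3), R)² = ((3 + 4*(-3))*7)² = ((3 - 12)*7)² = (-9*7)² = (-63)² = 3969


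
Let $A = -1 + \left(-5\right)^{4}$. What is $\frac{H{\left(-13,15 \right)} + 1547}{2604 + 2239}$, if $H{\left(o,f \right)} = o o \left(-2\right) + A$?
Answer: $\frac{1833}{4843} \approx 0.37848$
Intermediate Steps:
$A = 624$ ($A = -1 + 625 = 624$)
$H{\left(o,f \right)} = 624 - 2 o^{2}$ ($H{\left(o,f \right)} = o o \left(-2\right) + 624 = o^{2} \left(-2\right) + 624 = - 2 o^{2} + 624 = 624 - 2 o^{2}$)
$\frac{H{\left(-13,15 \right)} + 1547}{2604 + 2239} = \frac{\left(624 - 2 \left(-13\right)^{2}\right) + 1547}{2604 + 2239} = \frac{\left(624 - 338\right) + 1547}{4843} = \left(\left(624 - 338\right) + 1547\right) \frac{1}{4843} = \left(286 + 1547\right) \frac{1}{4843} = 1833 \cdot \frac{1}{4843} = \frac{1833}{4843}$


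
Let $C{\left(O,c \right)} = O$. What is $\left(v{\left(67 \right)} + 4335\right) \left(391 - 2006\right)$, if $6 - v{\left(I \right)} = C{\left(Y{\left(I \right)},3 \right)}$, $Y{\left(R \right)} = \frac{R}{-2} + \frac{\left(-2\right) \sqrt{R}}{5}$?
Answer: $- \frac{14129635}{2} - 646 \sqrt{67} \approx -7.0701 \cdot 10^{6}$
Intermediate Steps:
$Y{\left(R \right)} = - \frac{2 \sqrt{R}}{5} - \frac{R}{2}$ ($Y{\left(R \right)} = R \left(- \frac{1}{2}\right) + - 2 \sqrt{R} \frac{1}{5} = - \frac{R}{2} - \frac{2 \sqrt{R}}{5} = - \frac{2 \sqrt{R}}{5} - \frac{R}{2}$)
$v{\left(I \right)} = 6 + \frac{I}{2} + \frac{2 \sqrt{I}}{5}$ ($v{\left(I \right)} = 6 - \left(- \frac{2 \sqrt{I}}{5} - \frac{I}{2}\right) = 6 + \left(\frac{I}{2} + \frac{2 \sqrt{I}}{5}\right) = 6 + \frac{I}{2} + \frac{2 \sqrt{I}}{5}$)
$\left(v{\left(67 \right)} + 4335\right) \left(391 - 2006\right) = \left(\left(6 + \frac{1}{2} \cdot 67 + \frac{2 \sqrt{67}}{5}\right) + 4335\right) \left(391 - 2006\right) = \left(\left(6 + \frac{67}{2} + \frac{2 \sqrt{67}}{5}\right) + 4335\right) \left(-1615\right) = \left(\left(\frac{79}{2} + \frac{2 \sqrt{67}}{5}\right) + 4335\right) \left(-1615\right) = \left(\frac{8749}{2} + \frac{2 \sqrt{67}}{5}\right) \left(-1615\right) = - \frac{14129635}{2} - 646 \sqrt{67}$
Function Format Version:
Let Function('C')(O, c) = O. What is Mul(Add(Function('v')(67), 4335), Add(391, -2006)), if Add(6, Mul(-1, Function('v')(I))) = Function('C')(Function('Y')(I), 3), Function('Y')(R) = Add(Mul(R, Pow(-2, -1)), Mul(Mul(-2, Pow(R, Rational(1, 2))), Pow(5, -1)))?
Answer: Add(Rational(-14129635, 2), Mul(-646, Pow(67, Rational(1, 2)))) ≈ -7.0701e+6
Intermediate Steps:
Function('Y')(R) = Add(Mul(Rational(-2, 5), Pow(R, Rational(1, 2))), Mul(Rational(-1, 2), R)) (Function('Y')(R) = Add(Mul(R, Rational(-1, 2)), Mul(Mul(-2, Pow(R, Rational(1, 2))), Rational(1, 5))) = Add(Mul(Rational(-1, 2), R), Mul(Rational(-2, 5), Pow(R, Rational(1, 2)))) = Add(Mul(Rational(-2, 5), Pow(R, Rational(1, 2))), Mul(Rational(-1, 2), R)))
Function('v')(I) = Add(6, Mul(Rational(1, 2), I), Mul(Rational(2, 5), Pow(I, Rational(1, 2)))) (Function('v')(I) = Add(6, Mul(-1, Add(Mul(Rational(-2, 5), Pow(I, Rational(1, 2))), Mul(Rational(-1, 2), I)))) = Add(6, Add(Mul(Rational(1, 2), I), Mul(Rational(2, 5), Pow(I, Rational(1, 2))))) = Add(6, Mul(Rational(1, 2), I), Mul(Rational(2, 5), Pow(I, Rational(1, 2)))))
Mul(Add(Function('v')(67), 4335), Add(391, -2006)) = Mul(Add(Add(6, Mul(Rational(1, 2), 67), Mul(Rational(2, 5), Pow(67, Rational(1, 2)))), 4335), Add(391, -2006)) = Mul(Add(Add(6, Rational(67, 2), Mul(Rational(2, 5), Pow(67, Rational(1, 2)))), 4335), -1615) = Mul(Add(Add(Rational(79, 2), Mul(Rational(2, 5), Pow(67, Rational(1, 2)))), 4335), -1615) = Mul(Add(Rational(8749, 2), Mul(Rational(2, 5), Pow(67, Rational(1, 2)))), -1615) = Add(Rational(-14129635, 2), Mul(-646, Pow(67, Rational(1, 2))))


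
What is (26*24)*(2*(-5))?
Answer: -6240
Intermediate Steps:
(26*24)*(2*(-5)) = 624*(-10) = -6240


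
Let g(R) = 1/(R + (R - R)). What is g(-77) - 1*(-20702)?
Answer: 1594053/77 ≈ 20702.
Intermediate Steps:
g(R) = 1/R (g(R) = 1/(R + 0) = 1/R)
g(-77) - 1*(-20702) = 1/(-77) - 1*(-20702) = -1/77 + 20702 = 1594053/77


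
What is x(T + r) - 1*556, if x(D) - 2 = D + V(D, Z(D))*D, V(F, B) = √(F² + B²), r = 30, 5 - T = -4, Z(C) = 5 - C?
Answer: -515 + 39*√2677 ≈ 1502.8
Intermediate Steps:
T = 9 (T = 5 - 1*(-4) = 5 + 4 = 9)
V(F, B) = √(B² + F²)
x(D) = 2 + D + D*√(D² + (5 - D)²) (x(D) = 2 + (D + √((5 - D)² + D²)*D) = 2 + (D + √(D² + (5 - D)²)*D) = 2 + (D + D*√(D² + (5 - D)²)) = 2 + D + D*√(D² + (5 - D)²))
x(T + r) - 1*556 = (2 + (9 + 30) + (9 + 30)*√((9 + 30)² + (-5 + (9 + 30))²)) - 1*556 = (2 + 39 + 39*√(39² + (-5 + 39)²)) - 556 = (2 + 39 + 39*√(1521 + 34²)) - 556 = (2 + 39 + 39*√(1521 + 1156)) - 556 = (2 + 39 + 39*√2677) - 556 = (41 + 39*√2677) - 556 = -515 + 39*√2677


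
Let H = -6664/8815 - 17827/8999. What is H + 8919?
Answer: 707293129674/79326185 ≈ 8916.3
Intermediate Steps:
H = -217114341/79326185 (H = -6664*1/8815 - 17827*1/8999 = -6664/8815 - 17827/8999 = -217114341/79326185 ≈ -2.7370)
H + 8919 = -217114341/79326185 + 8919 = 707293129674/79326185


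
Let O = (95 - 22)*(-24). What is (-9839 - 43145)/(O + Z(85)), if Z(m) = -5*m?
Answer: 52984/2177 ≈ 24.338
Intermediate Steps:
O = -1752 (O = 73*(-24) = -1752)
(-9839 - 43145)/(O + Z(85)) = (-9839 - 43145)/(-1752 - 5*85) = -52984/(-1752 - 425) = -52984/(-2177) = -52984*(-1/2177) = 52984/2177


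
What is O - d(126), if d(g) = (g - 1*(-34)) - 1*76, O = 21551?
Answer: 21467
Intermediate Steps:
d(g) = -42 + g (d(g) = (g + 34) - 76 = (34 + g) - 76 = -42 + g)
O - d(126) = 21551 - (-42 + 126) = 21551 - 1*84 = 21551 - 84 = 21467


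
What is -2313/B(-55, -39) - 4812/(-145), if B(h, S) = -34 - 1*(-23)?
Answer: 388317/1595 ≈ 243.46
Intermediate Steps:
B(h, S) = -11 (B(h, S) = -34 + 23 = -11)
-2313/B(-55, -39) - 4812/(-145) = -2313/(-11) - 4812/(-145) = -2313*(-1/11) - 4812*(-1/145) = 2313/11 + 4812/145 = 388317/1595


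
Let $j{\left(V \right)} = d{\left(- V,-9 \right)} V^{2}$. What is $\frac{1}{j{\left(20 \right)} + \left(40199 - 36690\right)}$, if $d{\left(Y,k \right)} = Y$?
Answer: $- \frac{1}{4491} \approx -0.00022267$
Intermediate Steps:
$j{\left(V \right)} = - V^{3}$ ($j{\left(V \right)} = - V V^{2} = - V^{3}$)
$\frac{1}{j{\left(20 \right)} + \left(40199 - 36690\right)} = \frac{1}{- 20^{3} + \left(40199 - 36690\right)} = \frac{1}{\left(-1\right) 8000 + 3509} = \frac{1}{-8000 + 3509} = \frac{1}{-4491} = - \frac{1}{4491}$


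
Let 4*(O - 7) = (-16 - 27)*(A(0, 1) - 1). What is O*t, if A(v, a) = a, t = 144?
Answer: 1008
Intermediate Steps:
O = 7 (O = 7 + ((-16 - 27)*(1 - 1))/4 = 7 + (-43*0)/4 = 7 + (1/4)*0 = 7 + 0 = 7)
O*t = 7*144 = 1008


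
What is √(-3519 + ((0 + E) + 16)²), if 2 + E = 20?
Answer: I*√2363 ≈ 48.611*I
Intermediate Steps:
E = 18 (E = -2 + 20 = 18)
√(-3519 + ((0 + E) + 16)²) = √(-3519 + ((0 + 18) + 16)²) = √(-3519 + (18 + 16)²) = √(-3519 + 34²) = √(-3519 + 1156) = √(-2363) = I*√2363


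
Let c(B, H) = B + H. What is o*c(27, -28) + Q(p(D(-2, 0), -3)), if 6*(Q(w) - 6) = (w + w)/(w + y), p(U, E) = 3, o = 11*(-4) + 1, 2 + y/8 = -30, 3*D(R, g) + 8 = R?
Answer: 12396/253 ≈ 48.996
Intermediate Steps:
D(R, g) = -8/3 + R/3
y = -256 (y = -16 + 8*(-30) = -16 - 240 = -256)
o = -43 (o = -44 + 1 = -43)
Q(w) = 6 + w/(3*(-256 + w)) (Q(w) = 6 + ((w + w)/(w - 256))/6 = 6 + ((2*w)/(-256 + w))/6 = 6 + (2*w/(-256 + w))/6 = 6 + w/(3*(-256 + w)))
o*c(27, -28) + Q(p(D(-2, 0), -3)) = -43*(27 - 28) + (-4608 + 19*3)/(3*(-256 + 3)) = -43*(-1) + (⅓)*(-4608 + 57)/(-253) = 43 + (⅓)*(-1/253)*(-4551) = 43 + 1517/253 = 12396/253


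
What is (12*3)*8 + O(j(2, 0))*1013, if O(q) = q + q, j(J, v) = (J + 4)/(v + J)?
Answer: 6366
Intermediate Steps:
j(J, v) = (4 + J)/(J + v)
O(q) = 2*q
(12*3)*8 + O(j(2, 0))*1013 = (12*3)*8 + (2*((4 + 2)/(2 + 0)))*1013 = 36*8 + (2*(6/2))*1013 = 288 + (2*((½)*6))*1013 = 288 + (2*3)*1013 = 288 + 6*1013 = 288 + 6078 = 6366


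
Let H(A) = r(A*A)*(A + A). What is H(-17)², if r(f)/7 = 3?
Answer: 509796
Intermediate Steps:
r(f) = 21 (r(f) = 7*3 = 21)
H(A) = 42*A (H(A) = 21*(A + A) = 21*(2*A) = 42*A)
H(-17)² = (42*(-17))² = (-714)² = 509796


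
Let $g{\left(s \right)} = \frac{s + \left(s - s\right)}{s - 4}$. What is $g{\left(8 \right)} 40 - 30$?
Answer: $50$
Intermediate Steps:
$g{\left(s \right)} = \frac{s}{-4 + s}$ ($g{\left(s \right)} = \frac{s + 0}{-4 + s} = \frac{s}{-4 + s}$)
$g{\left(8 \right)} 40 - 30 = \frac{8}{-4 + 8} \cdot 40 - 30 = \frac{8}{4} \cdot 40 - 30 = 8 \cdot \frac{1}{4} \cdot 40 - 30 = 2 \cdot 40 - 30 = 80 - 30 = 50$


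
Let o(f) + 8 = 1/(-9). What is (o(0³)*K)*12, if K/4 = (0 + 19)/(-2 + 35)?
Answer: -22192/99 ≈ -224.16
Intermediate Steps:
K = 76/33 (K = 4*((0 + 19)/(-2 + 35)) = 4*(19/33) = 76/33 ≈ 2.3030)
o(f) = -73/9 (o(f) = -8 + 1/(-9) = -8 - ⅑ = -73/9)
(o(0³)*K)*12 = -73/9*76/33*12 = -5548/297*12 = -22192/99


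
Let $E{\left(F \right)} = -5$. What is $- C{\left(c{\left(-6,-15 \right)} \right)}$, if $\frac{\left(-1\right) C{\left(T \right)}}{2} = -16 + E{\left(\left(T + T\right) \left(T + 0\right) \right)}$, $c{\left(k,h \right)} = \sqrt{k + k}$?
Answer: $-42$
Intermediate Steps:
$c{\left(k,h \right)} = \sqrt{2} \sqrt{k}$ ($c{\left(k,h \right)} = \sqrt{2 k} = \sqrt{2} \sqrt{k}$)
$C{\left(T \right)} = 42$ ($C{\left(T \right)} = - 2 \left(-16 - 5\right) = \left(-2\right) \left(-21\right) = 42$)
$- C{\left(c{\left(-6,-15 \right)} \right)} = \left(-1\right) 42 = -42$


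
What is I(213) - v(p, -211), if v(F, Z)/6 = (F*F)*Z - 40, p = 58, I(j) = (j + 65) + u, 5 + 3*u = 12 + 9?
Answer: 12778042/3 ≈ 4.2593e+6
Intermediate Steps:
u = 16/3 (u = -5/3 + (12 + 9)/3 = -5/3 + (⅓)*21 = -5/3 + 7 = 16/3 ≈ 5.3333)
I(j) = 211/3 + j (I(j) = (j + 65) + 16/3 = (65 + j) + 16/3 = 211/3 + j)
v(F, Z) = -240 + 6*Z*F² (v(F, Z) = 6*((F*F)*Z - 40) = 6*(F²*Z - 40) = 6*(Z*F² - 40) = 6*(-40 + Z*F²) = -240 + 6*Z*F²)
I(213) - v(p, -211) = (211/3 + 213) - (-240 + 6*(-211)*58²) = 850/3 - (-240 + 6*(-211)*3364) = 850/3 - (-240 - 4258824) = 850/3 - 1*(-4259064) = 850/3 + 4259064 = 12778042/3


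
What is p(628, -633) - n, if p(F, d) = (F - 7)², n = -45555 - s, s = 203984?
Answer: 635180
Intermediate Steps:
n = -249539 (n = -45555 - 1*203984 = -45555 - 203984 = -249539)
p(F, d) = (-7 + F)²
p(628, -633) - n = (-7 + 628)² - 1*(-249539) = 621² + 249539 = 385641 + 249539 = 635180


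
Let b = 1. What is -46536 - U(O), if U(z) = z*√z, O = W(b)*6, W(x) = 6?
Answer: -46752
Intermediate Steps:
O = 36 (O = 6*6 = 36)
U(z) = z^(3/2)
-46536 - U(O) = -46536 - 36^(3/2) = -46536 - 1*216 = -46536 - 216 = -46752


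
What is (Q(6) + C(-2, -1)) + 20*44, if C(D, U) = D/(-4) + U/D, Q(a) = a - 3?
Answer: 884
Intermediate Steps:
Q(a) = -3 + a
C(D, U) = -D/4 + U/D (C(D, U) = D*(-¼) + U/D = -D/4 + U/D)
(Q(6) + C(-2, -1)) + 20*44 = ((-3 + 6) + (-¼*(-2) - 1/(-2))) + 20*44 = (3 + (½ - 1*(-½))) + 880 = (3 + (½ + ½)) + 880 = (3 + 1) + 880 = 4 + 880 = 884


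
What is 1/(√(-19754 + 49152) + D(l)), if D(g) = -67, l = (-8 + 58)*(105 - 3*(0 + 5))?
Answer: 67/24909 + √29398/24909 ≈ 0.0095732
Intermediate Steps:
l = 4500 (l = 50*(105 - 3*5) = 50*(105 - 15) = 50*90 = 4500)
1/(√(-19754 + 49152) + D(l)) = 1/(√(-19754 + 49152) - 67) = 1/(√29398 - 67) = 1/(-67 + √29398)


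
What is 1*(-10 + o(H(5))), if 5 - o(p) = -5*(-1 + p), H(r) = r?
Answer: 15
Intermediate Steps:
o(p) = 5*p (o(p) = 5 - (-5)*(-1 + p) = 5 - (5 - 5*p) = 5 + (-5 + 5*p) = 5*p)
1*(-10 + o(H(5))) = 1*(-10 + 5*5) = 1*(-10 + 25) = 1*15 = 15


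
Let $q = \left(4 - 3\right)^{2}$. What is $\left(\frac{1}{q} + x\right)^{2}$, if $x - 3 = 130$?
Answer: $17956$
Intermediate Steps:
$x = 133$ ($x = 3 + 130 = 133$)
$q = 1$ ($q = 1^{2} = 1$)
$\left(\frac{1}{q} + x\right)^{2} = \left(1^{-1} + 133\right)^{2} = \left(1 + 133\right)^{2} = 134^{2} = 17956$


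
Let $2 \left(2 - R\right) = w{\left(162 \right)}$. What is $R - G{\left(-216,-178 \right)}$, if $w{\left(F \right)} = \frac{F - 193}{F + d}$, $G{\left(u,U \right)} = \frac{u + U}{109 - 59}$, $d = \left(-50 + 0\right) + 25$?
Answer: $\frac{68453}{6850} \approx 9.9931$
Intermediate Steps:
$d = -25$ ($d = -50 + 25 = -25$)
$G{\left(u,U \right)} = \frac{U}{50} + \frac{u}{50}$ ($G{\left(u,U \right)} = \frac{U + u}{50} = \left(U + u\right) \frac{1}{50} = \frac{U}{50} + \frac{u}{50}$)
$w{\left(F \right)} = \frac{-193 + F}{-25 + F}$ ($w{\left(F \right)} = \frac{F - 193}{F - 25} = \frac{-193 + F}{-25 + F}$)
$R = \frac{579}{274}$ ($R = 2 - \frac{\frac{1}{-25 + 162} \left(-193 + 162\right)}{2} = 2 - \frac{\frac{1}{137} \left(-31\right)}{2} = 2 - - \frac{31}{274} = 2 + \frac{31}{274} = \frac{579}{274} \approx 2.1131$)
$R - G{\left(-216,-178 \right)} = \frac{579}{274} - \left(\frac{1}{50} \left(-178\right) + \frac{1}{50} \left(-216\right)\right) = \frac{579}{274} - \left(- \frac{89}{25} - \frac{108}{25}\right) = \frac{579}{274} - - \frac{197}{25} = \frac{579}{274} + \frac{197}{25} = \frac{68453}{6850}$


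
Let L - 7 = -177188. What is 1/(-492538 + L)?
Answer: -1/669719 ≈ -1.4932e-6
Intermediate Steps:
L = -177181 (L = 7 - 177188 = -177181)
1/(-492538 + L) = 1/(-492538 - 177181) = 1/(-669719) = -1/669719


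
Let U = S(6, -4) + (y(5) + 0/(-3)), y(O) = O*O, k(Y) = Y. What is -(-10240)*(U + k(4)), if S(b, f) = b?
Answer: 358400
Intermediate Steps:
y(O) = O**2
U = 31 (U = 6 + (5**2 + 0/(-3)) = 6 + (25 + 0*(-1/3)) = 6 + (25 + 0) = 6 + 25 = 31)
-(-10240)*(U + k(4)) = -(-10240)*(31 + 4) = -(-10240)*35 = -2048*(-175) = 358400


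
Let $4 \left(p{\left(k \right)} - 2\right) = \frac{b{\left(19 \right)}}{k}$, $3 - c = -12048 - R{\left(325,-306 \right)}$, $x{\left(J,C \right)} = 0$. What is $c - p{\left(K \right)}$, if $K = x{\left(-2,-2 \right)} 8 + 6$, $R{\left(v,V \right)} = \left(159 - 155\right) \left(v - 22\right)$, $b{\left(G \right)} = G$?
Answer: $\frac{318245}{24} \approx 13260.0$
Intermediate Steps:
$R{\left(v,V \right)} = -88 + 4 v$ ($R{\left(v,V \right)} = 4 \left(-22 + v\right) = -88 + 4 v$)
$c = 13263$ ($c = 3 - \left(-12048 - \left(-88 + 4 \cdot 325\right)\right) = 3 - \left(-12048 - \left(-88 + 1300\right)\right) = 3 - \left(-12048 - 1212\right) = 3 - -13260 = 3 + 13260 = 13263$)
$K = 6$ ($K = 0 \cdot 8 + 6 = 0 + 6 = 6$)
$p{\left(k \right)} = 2 + \frac{19}{4 k}$ ($p{\left(k \right)} = 2 + \frac{19 \frac{1}{k}}{4} = 2 + \frac{19}{4 k}$)
$c - p{\left(K \right)} = 13263 - \left(2 + \frac{19}{4 \cdot 6}\right) = 13263 - \left(2 + \frac{19}{4} \cdot \frac{1}{6}\right) = 13263 - \left(2 + \frac{19}{24}\right) = 13263 - \frac{67}{24} = \frac{318245}{24}$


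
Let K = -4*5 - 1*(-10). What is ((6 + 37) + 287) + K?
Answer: 320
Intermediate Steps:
K = -10 (K = -20 + 10 = -10)
((6 + 37) + 287) + K = ((6 + 37) + 287) - 10 = (43 + 287) - 10 = 330 - 10 = 320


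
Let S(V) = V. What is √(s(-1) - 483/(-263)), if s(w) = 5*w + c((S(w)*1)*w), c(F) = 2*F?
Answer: 3*I*√8942/263 ≈ 1.0787*I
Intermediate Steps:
s(w) = 2*w² + 5*w (s(w) = 5*w + 2*((w*1)*w) = 5*w + 2*(w*w) = 5*w + 2*w² = 2*w² + 5*w)
√(s(-1) - 483/(-263)) = √(-(5 + 2*(-1)) - 483/(-263)) = √(-(5 - 2) - 483*(-1/263)) = √(-1*3 + 483/263) = √(-3 + 483/263) = √(-306/263) = 3*I*√8942/263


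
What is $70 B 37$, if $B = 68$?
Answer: $176120$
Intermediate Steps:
$70 B 37 = 70 \cdot 68 \cdot 37 = 4760 \cdot 37 = 176120$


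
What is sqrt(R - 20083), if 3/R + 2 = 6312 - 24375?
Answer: 13*I*sqrt(38780894230)/18065 ≈ 141.71*I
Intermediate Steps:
R = -3/18065 (R = 3/(-2 + (6312 - 24375)) = 3/(-2 - 18063) = 3/(-18065) = 3*(-1/18065) = -3/18065 ≈ -0.00016607)
sqrt(R - 20083) = sqrt(-3/18065 - 20083) = sqrt(-362799398/18065) = 13*I*sqrt(38780894230)/18065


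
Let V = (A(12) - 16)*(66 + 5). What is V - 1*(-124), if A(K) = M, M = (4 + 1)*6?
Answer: 1118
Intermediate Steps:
M = 30 (M = 5*6 = 30)
A(K) = 30
V = 994 (V = (30 - 16)*(66 + 5) = 14*71 = 994)
V - 1*(-124) = 994 - 1*(-124) = 994 + 124 = 1118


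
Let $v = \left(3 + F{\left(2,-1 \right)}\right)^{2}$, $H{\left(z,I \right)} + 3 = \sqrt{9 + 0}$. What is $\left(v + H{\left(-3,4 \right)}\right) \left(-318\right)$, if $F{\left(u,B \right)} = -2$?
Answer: $-318$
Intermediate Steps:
$H{\left(z,I \right)} = 0$ ($H{\left(z,I \right)} = -3 + \sqrt{9 + 0} = -3 + \sqrt{9} = -3 + 3 = 0$)
$v = 1$ ($v = \left(3 - 2\right)^{2} = 1^{2} = 1$)
$\left(v + H{\left(-3,4 \right)}\right) \left(-318\right) = \left(1 + 0\right) \left(-318\right) = 1 \left(-318\right) = -318$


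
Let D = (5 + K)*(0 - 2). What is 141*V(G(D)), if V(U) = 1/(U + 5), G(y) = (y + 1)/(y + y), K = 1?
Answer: 3384/131 ≈ 25.832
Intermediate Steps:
D = -12 (D = (5 + 1)*(0 - 2) = 6*(-2) = -12)
G(y) = (1 + y)/(2*y) (G(y) = (1 + y)/((2*y)) = (1 + y)*(1/(2*y)) = (1 + y)/(2*y))
V(U) = 1/(5 + U)
141*V(G(D)) = 141/(5 + (1/2)*(1 - 12)/(-12)) = 141/(5 + (1/2)*(-1/12)*(-11)) = 141/(5 + 11/24) = 141/(131/24) = 141*(24/131) = 3384/131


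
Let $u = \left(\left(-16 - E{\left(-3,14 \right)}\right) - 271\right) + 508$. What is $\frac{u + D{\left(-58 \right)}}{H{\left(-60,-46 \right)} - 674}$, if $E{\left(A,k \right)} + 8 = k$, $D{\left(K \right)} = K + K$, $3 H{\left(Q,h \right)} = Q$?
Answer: $- \frac{99}{694} \approx -0.14265$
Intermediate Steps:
$H{\left(Q,h \right)} = \frac{Q}{3}$
$D{\left(K \right)} = 2 K$
$E{\left(A,k \right)} = -8 + k$
$u = 215$ ($u = \left(\left(-16 - \left(-8 + 14\right)\right) - 271\right) + 508 = \left(\left(-16 - 6\right) - 271\right) + 508 = \left(-22 - 271\right) + 508 = -293 + 508 = 215$)
$\frac{u + D{\left(-58 \right)}}{H{\left(-60,-46 \right)} - 674} = \frac{215 + 2 \left(-58\right)}{\frac{1}{3} \left(-60\right) - 674} = \frac{215 - 116}{-20 - 674} = \frac{99}{-694} = 99 \left(- \frac{1}{694}\right) = - \frac{99}{694}$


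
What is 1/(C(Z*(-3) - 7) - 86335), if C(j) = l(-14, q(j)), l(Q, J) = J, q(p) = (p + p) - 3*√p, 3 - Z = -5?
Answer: I/(3*(√31 - 28799*I)) ≈ -1.1574e-5 + 2.2377e-9*I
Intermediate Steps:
Z = 8 (Z = 3 - 1*(-5) = 3 + 5 = 8)
q(p) = -3*√p + 2*p (q(p) = 2*p - 3*√p = -3*√p + 2*p)
C(j) = -3*√j + 2*j
1/(C(Z*(-3) - 7) - 86335) = 1/((-3*√(8*(-3) - 7) + 2*(8*(-3) - 7)) - 86335) = 1/((-3*√(-24 - 7) + 2*(-24 - 7)) - 86335) = 1/((-3*I*√31 + 2*(-31)) - 86335) = 1/((-3*I*√31 - 62) - 86335) = 1/((-62 - 3*I*√31) - 86335) = 1/(-86397 - 3*I*√31)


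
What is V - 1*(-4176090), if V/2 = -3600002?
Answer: -3023914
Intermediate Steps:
V = -7200004 (V = 2*(-3600002) = -7200004)
V - 1*(-4176090) = -7200004 - 1*(-4176090) = -7200004 + 4176090 = -3023914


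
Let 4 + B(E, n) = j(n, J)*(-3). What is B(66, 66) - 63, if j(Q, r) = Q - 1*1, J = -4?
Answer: -262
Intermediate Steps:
j(Q, r) = -1 + Q (j(Q, r) = Q - 1 = -1 + Q)
B(E, n) = -1 - 3*n (B(E, n) = -4 + (-1 + n)*(-3) = -4 + (3 - 3*n) = -1 - 3*n)
B(66, 66) - 63 = (-1 - 3*66) - 63 = (-1 - 198) - 63 = -199 - 63 = -262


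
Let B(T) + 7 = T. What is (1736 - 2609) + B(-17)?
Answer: -897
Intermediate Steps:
B(T) = -7 + T
(1736 - 2609) + B(-17) = (1736 - 2609) + (-7 - 17) = -873 - 24 = -897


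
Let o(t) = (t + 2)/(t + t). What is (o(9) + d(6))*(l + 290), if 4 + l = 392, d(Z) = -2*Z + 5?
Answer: -12995/3 ≈ -4331.7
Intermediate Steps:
d(Z) = 5 - 2*Z
l = 388 (l = -4 + 392 = 388)
o(t) = (2 + t)/(2*t) (o(t) = (2 + t)/((2*t)) = (2 + t)*(1/(2*t)) = (2 + t)/(2*t))
(o(9) + d(6))*(l + 290) = ((½)*(2 + 9)/9 + (5 - 2*6))*(388 + 290) = ((½)*(⅑)*11 + (5 - 12))*678 = (11/18 - 7)*678 = -115/18*678 = -12995/3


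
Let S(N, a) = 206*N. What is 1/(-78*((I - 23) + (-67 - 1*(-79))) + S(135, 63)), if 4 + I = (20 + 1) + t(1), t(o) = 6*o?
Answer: 1/26874 ≈ 3.7211e-5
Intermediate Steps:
I = 23 (I = -4 + ((20 + 1) + 6*1) = -4 + (21 + 6) = -4 + 27 = 23)
1/(-78*((I - 23) + (-67 - 1*(-79))) + S(135, 63)) = 1/(-78*((23 - 23) + (-67 - 1*(-79))) + 206*135) = 1/(-78*(0 + (-67 + 79)) + 27810) = 1/(-78*(0 + 12) + 27810) = 1/(-78*12 + 27810) = 1/(-936 + 27810) = 1/26874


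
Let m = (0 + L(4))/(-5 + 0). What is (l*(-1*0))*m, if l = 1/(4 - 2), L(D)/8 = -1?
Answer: 0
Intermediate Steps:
L(D) = -8 (L(D) = 8*(-1) = -8)
l = ½ (l = 1/2 = ½ ≈ 0.50000)
m = 8/5 (m = (0 - 8)/(-5 + 0) = -8/(-5) = -8*(-⅕) = 8/5 ≈ 1.6000)
(l*(-1*0))*m = ((-1*0)/2)*(8/5) = ((½)*0)*(8/5) = 0*(8/5) = 0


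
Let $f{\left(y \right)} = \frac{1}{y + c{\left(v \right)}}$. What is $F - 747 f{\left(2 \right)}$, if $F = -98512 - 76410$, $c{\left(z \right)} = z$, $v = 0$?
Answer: $- \frac{350591}{2} \approx -1.753 \cdot 10^{5}$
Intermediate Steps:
$f{\left(y \right)} = \frac{1}{y}$ ($f{\left(y \right)} = \frac{1}{y + 0} = \frac{1}{y}$)
$F = -174922$ ($F = -98512 - 76410 = -174922$)
$F - 747 f{\left(2 \right)} = -174922 - \frac{747}{2} = - \frac{350591}{2}$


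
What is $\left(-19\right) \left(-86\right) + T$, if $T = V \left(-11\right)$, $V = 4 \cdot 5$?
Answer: $1414$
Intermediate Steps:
$V = 20$
$T = -220$ ($T = 20 \left(-11\right) = -220$)
$\left(-19\right) \left(-86\right) + T = \left(-19\right) \left(-86\right) - 220 = 1634 - 220 = 1414$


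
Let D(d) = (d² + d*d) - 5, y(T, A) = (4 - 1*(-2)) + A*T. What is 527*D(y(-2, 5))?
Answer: 14229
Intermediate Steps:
y(T, A) = 6 + A*T (y(T, A) = (4 + 2) + A*T = 6 + A*T)
D(d) = -5 + 2*d² (D(d) = (d² + d²) - 5 = 2*d² - 5 = -5 + 2*d²)
527*D(y(-2, 5)) = 527*(-5 + 2*(6 + 5*(-2))²) = 527*(-5 + 2*(6 - 10)²) = 527*(-5 + 2*(-4)²) = 527*(-5 + 2*16) = 527*(-5 + 32) = 527*27 = 14229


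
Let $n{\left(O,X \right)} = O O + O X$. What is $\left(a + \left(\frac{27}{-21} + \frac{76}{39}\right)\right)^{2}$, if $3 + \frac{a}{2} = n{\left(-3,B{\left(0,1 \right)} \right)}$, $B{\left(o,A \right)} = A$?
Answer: $\frac{3308761}{74529} \approx 44.396$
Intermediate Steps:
$n{\left(O,X \right)} = O^{2} + O X$
$a = 6$ ($a = -6 + 2 \left(- 3 \left(-3 + 1\right)\right) = -6 + 2 \left(\left(-3\right) \left(-2\right)\right) = -6 + 2 \cdot 6 = -6 + 12 = 6$)
$\left(a + \left(\frac{27}{-21} + \frac{76}{39}\right)\right)^{2} = \left(6 + \left(\frac{27}{-21} + \frac{76}{39}\right)\right)^{2} = \left(6 + \left(27 \left(- \frac{1}{21}\right) + 76 \cdot \frac{1}{39}\right)\right)^{2} = \left(6 + \left(- \frac{9}{7} + \frac{76}{39}\right)\right)^{2} = \left(6 + \frac{181}{273}\right)^{2} = \left(\frac{1819}{273}\right)^{2} = \frac{3308761}{74529}$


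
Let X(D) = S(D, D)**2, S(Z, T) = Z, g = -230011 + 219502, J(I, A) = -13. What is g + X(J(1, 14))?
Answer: -10340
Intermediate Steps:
g = -10509
X(D) = D**2
g + X(J(1, 14)) = -10509 + (-13)**2 = -10509 + 169 = -10340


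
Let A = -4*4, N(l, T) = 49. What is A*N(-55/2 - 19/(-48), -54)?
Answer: -784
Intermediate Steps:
A = -16
A*N(-55/2 - 19/(-48), -54) = -16*49 = -784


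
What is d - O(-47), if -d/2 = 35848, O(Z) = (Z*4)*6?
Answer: -70568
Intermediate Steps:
O(Z) = 24*Z (O(Z) = (4*Z)*6 = 24*Z)
d = -71696 (d = -2*35848 = -71696)
d - O(-47) = -71696 - 24*(-47) = -71696 - 1*(-1128) = -71696 + 1128 = -70568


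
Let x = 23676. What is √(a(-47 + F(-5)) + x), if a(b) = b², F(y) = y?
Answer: 2*√6595 ≈ 162.42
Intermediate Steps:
√(a(-47 + F(-5)) + x) = √((-47 - 5)² + 23676) = √((-52)² + 23676) = √(2704 + 23676) = √26380 = 2*√6595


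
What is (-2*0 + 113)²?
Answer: 12769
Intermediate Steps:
(-2*0 + 113)² = (0 + 113)² = 113² = 12769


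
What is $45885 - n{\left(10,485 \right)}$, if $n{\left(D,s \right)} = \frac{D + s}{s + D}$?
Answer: $45884$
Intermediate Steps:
$n{\left(D,s \right)} = 1$ ($n{\left(D,s \right)} = \frac{D + s}{D + s} = 1$)
$45885 - n{\left(10,485 \right)} = 45885 - 1 = 45884$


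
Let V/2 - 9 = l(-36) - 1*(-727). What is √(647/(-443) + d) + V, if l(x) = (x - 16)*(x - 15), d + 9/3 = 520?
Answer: 6776 + 12*√702598/443 ≈ 6798.7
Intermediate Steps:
d = 517 (d = -3 + 520 = 517)
l(x) = (-16 + x)*(-15 + x)
V = 6776 (V = 18 + 2*((240 + (-36)² - 31*(-36)) - 1*(-727)) = 18 + 2*((240 + 1296 + 1116) + 727) = 18 + 2*(2652 + 727) = 18 + 2*3379 = 18 + 6758 = 6776)
√(647/(-443) + d) + V = √(647/(-443) + 517) + 6776 = √(647*(-1/443) + 517) + 6776 = √(-647/443 + 517) + 6776 = √(228384/443) + 6776 = 12*√702598/443 + 6776 = 6776 + 12*√702598/443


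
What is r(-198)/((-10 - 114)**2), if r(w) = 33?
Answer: 33/15376 ≈ 0.0021462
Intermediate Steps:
r(-198)/((-10 - 114)**2) = 33/((-10 - 114)**2) = 33/((-124)**2) = 33/15376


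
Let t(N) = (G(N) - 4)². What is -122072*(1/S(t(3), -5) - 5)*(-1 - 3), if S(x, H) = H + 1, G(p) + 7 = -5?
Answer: -2563512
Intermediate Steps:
G(p) = -12 (G(p) = -7 - 5 = -12)
t(N) = 256 (t(N) = (-12 - 4)² = (-16)² = 256)
S(x, H) = 1 + H
-122072*(1/S(t(3), -5) - 5)*(-1 - 3) = -122072*(1/(1 - 5) - 5)*(-1 - 3) = -122072*(1/(-4) - 5)*(-4) = -122072*(-¼ - 5)*(-4) = -(-640878)*(-4) = -122072*21 = -2563512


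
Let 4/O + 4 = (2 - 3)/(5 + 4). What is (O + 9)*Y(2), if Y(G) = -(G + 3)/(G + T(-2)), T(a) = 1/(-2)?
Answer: -990/37 ≈ -26.757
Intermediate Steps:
T(a) = -1/2
Y(G) = -(3 + G)/(-1/2 + G) (Y(G) = -(G + 3)/(G - 1/2) = -(3 + G)/(-1/2 + G))
O = -36/37 (O = 4/(-4 + (2 - 3)/(5 + 4)) = 4/(-4 - 1/9) = 4/(-37/9) = 4*(-9/37) = -36/37 ≈ -0.97297)
(O + 9)*Y(2) = (-36/37 + 9)*(2*(-3 - 1*2)/(-1 + 2*2)) = 297*(2*(-3 - 2)/(-1 + 4))/37 = 297*(2*(-5)/3)/37 = 297*(2*(1/3)*(-5))/37 = (297/37)*(-10/3) = -990/37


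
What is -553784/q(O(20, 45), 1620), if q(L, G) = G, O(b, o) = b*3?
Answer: -138446/405 ≈ -341.84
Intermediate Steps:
O(b, o) = 3*b
-553784/q(O(20, 45), 1620) = -553784/1620 = -553784*1/1620 = -138446/405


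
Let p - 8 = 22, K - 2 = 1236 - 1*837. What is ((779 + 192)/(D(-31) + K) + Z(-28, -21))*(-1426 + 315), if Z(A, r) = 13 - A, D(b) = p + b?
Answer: -19299181/400 ≈ -48248.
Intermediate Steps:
K = 401 (K = 2 + (1236 - 1*837) = 2 + (1236 - 837) = 2 + 399 = 401)
p = 30 (p = 8 + 22 = 30)
D(b) = 30 + b
((779 + 192)/(D(-31) + K) + Z(-28, -21))*(-1426 + 315) = ((779 + 192)/((30 - 31) + 401) + (13 - 1*(-28)))*(-1426 + 315) = (971/(-1 + 401) + (13 + 28))*(-1111) = (971/400 + 41)*(-1111) = (17371/400)*(-1111) = -19299181/400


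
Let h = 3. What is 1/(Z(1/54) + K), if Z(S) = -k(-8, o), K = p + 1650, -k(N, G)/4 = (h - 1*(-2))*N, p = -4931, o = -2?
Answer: -1/3441 ≈ -0.00029061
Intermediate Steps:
k(N, G) = -20*N (k(N, G) = -4*(3 - 1*(-2))*N = -4*(3 + 2)*N = -20*N)
K = -3281 (K = -4931 + 1650 = -3281)
Z(S) = -160 (Z(S) = -(-20)*(-8) = -1*160 = -160)
1/(Z(1/54) + K) = 1/(-160 - 3281) = 1/(-3441) = -1/3441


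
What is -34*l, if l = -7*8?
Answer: 1904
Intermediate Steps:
l = -56
-34*l = -34*(-56) = 1904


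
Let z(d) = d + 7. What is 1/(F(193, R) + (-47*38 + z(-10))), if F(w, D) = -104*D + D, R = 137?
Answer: -1/15900 ≈ -6.2893e-5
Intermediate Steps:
F(w, D) = -103*D
z(d) = 7 + d
1/(F(193, R) + (-47*38 + z(-10))) = 1/(-103*137 + (-47*38 + (7 - 10))) = 1/(-14111 + (-1786 - 3)) = 1/(-14111 - 1789) = 1/(-15900) = -1/15900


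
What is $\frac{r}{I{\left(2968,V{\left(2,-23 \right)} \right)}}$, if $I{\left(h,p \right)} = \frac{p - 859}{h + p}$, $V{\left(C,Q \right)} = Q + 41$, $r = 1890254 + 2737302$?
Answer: $- \frac{13817882216}{841} \approx -1.643 \cdot 10^{7}$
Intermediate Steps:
$r = 4627556$
$V{\left(C,Q \right)} = 41 + Q$
$I{\left(h,p \right)} = \frac{-859 + p}{h + p}$
$\frac{r}{I{\left(2968,V{\left(2,-23 \right)} \right)}} = \frac{4627556}{\frac{1}{2968 + \left(41 - 23\right)} \left(-859 + \left(41 - 23\right)\right)} = \frac{4627556}{\frac{1}{2968 + 18} \left(-859 + 18\right)} = \frac{4627556}{\frac{1}{2986} \left(-841\right)} = \frac{4627556}{- \frac{841}{2986}} = 4627556 \left(- \frac{2986}{841}\right) = - \frac{13817882216}{841}$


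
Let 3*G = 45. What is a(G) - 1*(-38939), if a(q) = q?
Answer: 38954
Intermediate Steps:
G = 15 (G = (⅓)*45 = 15)
a(G) - 1*(-38939) = 15 - 1*(-38939) = 15 + 38939 = 38954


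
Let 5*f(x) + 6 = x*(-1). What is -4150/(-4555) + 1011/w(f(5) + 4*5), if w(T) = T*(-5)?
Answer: -847151/81079 ≈ -10.448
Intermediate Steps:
f(x) = -6/5 - x/5 (f(x) = -6/5 + (x*(-1))/5 = -6/5 + (-x)/5 = -6/5 - x/5)
w(T) = -5*T
-4150/(-4555) + 1011/w(f(5) + 4*5) = -4150/(-4555) + 1011/((-5*((-6/5 - ⅕*5) + 4*5))) = -4150*(-1/4555) + 1011/((-5*((-6/5 - 1) + 20))) = 830/911 + 1011/((-5*(-11/5 + 20))) = 830/911 + 1011/((-5*89/5)) = 830/911 + 1011/(-89) = 830/911 + 1011*(-1/89) = 830/911 - 1011/89 = -847151/81079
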